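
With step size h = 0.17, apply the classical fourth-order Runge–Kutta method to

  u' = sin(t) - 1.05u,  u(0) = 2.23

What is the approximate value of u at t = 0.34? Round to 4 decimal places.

1.6115

RK4: k1 = f(t_n, u_n); k2 = f(t_n + h/2, u_n + (h/2)·k1); k3 = f(t_n + h/2, u_n + (h/2)·k2); k4 = f(t_n + h, u_n + h·k3); u_{n+1} = u_n + (h/6)·(k1 + 2k2 + 2k3 + k4).
t=0.000000, u=2.230000:
  k1 = f(0.000000, 2.230000) = -2.341500
  k2 = f(0.085000, 2.030972) = -2.047623
  k3 = f(0.085000, 2.055952) = -2.073852
  k4 = f(0.170000, 1.877445) = -1.802135
  u ← 2.230000 + (0.17/6)·(k1 + 2k2 + 2k3 + k4) = 1.879047
t=0.170000, u=1.879047:
  k1 = f(0.170000, 1.879047) = -1.803817
  k2 = f(0.255000, 1.725722) = -1.559763
  k3 = f(0.255000, 1.746467) = -1.581545
  k4 = f(0.340000, 1.610184) = -1.357206
  u ← 1.879047 + (0.17/6)·(k1 + 2k2 + 2k3 + k4) = 1.611477
u(0.34) ≈ 1.6115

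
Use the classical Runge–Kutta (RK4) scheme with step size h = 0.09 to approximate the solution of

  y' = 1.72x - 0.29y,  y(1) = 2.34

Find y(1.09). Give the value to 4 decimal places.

2.4394

RK4: k1 = f(x_n, y_n); k2 = f(x_n + h/2, y_n + (h/2)·k1); k3 = f(x_n + h/2, y_n + (h/2)·k2); k4 = f(x_n + h, y_n + h·k3); y_{n+1} = y_n + (h/6)·(k1 + 2k2 + 2k3 + k4).
x=1.000000, y=2.340000:
  k1 = f(1.000000, 2.340000) = 1.041400
  k2 = f(1.045000, 2.386863) = 1.105210
  k3 = f(1.045000, 2.389734) = 1.104377
  k4 = f(1.090000, 2.439394) = 1.167376
  y ← 2.340000 + (0.09/6)·(k1 + 2k2 + 2k3 + k4) = 2.439419
y(1.09) ≈ 2.4394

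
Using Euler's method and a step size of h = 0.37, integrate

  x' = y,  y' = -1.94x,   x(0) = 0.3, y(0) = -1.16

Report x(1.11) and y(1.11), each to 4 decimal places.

-1.1126, -0.8246

Euler on (x,y): x_{n+1} = x_n + h·x', y_{n+1} = y_n + h·y'.
0.000000: (0.300000, -1.160000); f=(-1.160000, -0.582000) → (-0.129200, -1.375340)
0.370000: (-0.129200, -1.375340); f=(-1.375340, 0.250648) → (-0.638076, -1.282600)
0.740000: (-0.638076, -1.282600); f=(-1.282600, 1.237867) → (-1.112638, -0.824589)
(x(1.11), y(1.11)) ≈ (-1.1126, -0.8246)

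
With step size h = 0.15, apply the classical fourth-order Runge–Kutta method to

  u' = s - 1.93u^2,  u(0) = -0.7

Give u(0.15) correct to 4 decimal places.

RK4: k1 = f(s_n, u_n); k2 = f(s_n + h/2, u_n + (h/2)·k1); k3 = f(s_n + h/2, u_n + (h/2)·k2); k4 = f(s_n + h, u_n + h·k3); u_{n+1} = u_n + (h/6)·(k1 + 2k2 + 2k3 + k4).
s=0.000000, u=-0.700000:
  k1 = f(0.000000, -0.700000) = -0.945700
  k2 = f(0.075000, -0.770927) = -1.072055
  k3 = f(0.075000, -0.780404) = -1.100429
  k4 = f(0.150000, -0.865064) = -1.294289
  u ← -0.700000 + (0.15/6)·(k1 + 2k2 + 2k3 + k4) = -0.864624
u(0.15) ≈ -0.8646

-0.8646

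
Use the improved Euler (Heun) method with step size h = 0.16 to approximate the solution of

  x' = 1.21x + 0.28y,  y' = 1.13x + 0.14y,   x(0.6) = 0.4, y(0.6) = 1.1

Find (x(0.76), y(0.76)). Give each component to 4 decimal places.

Heun on (x,y): k1 = f(s_n, state_n); k2 = f(s_n + h, state_n + h·k1); state_{n+1} = state_n + (h/2)·(k1 + k2).
0.600000: (0.400000, 1.100000)
  k1 = (0.792000, 0.606000)
  predictor → (0.526720, 1.196960)
  k2 = (0.972480, 0.762768)
  → (0.541158, 1.209501)
(x(0.76), y(0.76)) ≈ (0.5412, 1.2095)

0.5412, 1.2095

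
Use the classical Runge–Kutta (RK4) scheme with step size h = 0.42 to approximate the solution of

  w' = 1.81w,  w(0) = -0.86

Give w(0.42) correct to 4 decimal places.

RK4: k1 = f(x_n, w_n); k2 = f(x_n + h/2, w_n + (h/2)·k1); k3 = f(x_n + h/2, w_n + (h/2)·k2); k4 = f(x_n + h, w_n + h·k3); w_{n+1} = w_n + (h/6)·(k1 + 2k2 + 2k3 + k4).
x=0.000000, w=-0.860000:
  k1 = f(0.000000, -0.860000) = -1.556600
  k2 = f(0.210000, -1.186886) = -2.148264
  k3 = f(0.210000, -1.311135) = -2.373155
  k4 = f(0.420000, -1.856725) = -3.360672
  w ← -0.860000 + (0.42/6)·(k1 + 2k2 + 2k3 + k4) = -1.837208
w(0.42) ≈ -1.8372

-1.8372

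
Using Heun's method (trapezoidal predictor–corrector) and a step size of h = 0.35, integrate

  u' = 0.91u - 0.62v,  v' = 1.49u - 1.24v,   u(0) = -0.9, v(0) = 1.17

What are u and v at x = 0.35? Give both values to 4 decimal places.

Heun on (u,v): k1 = f(x_n, state_n); k2 = f(x_n + h, state_n + h·k1); state_{n+1} = state_n + (h/2)·(k1 + k2).
0.000000: (-0.900000, 1.170000)
  k1 = (-1.544400, -2.791800)
  predictor → (-1.440540, 0.192870)
  k2 = (-1.430471, -2.385563)
  → (-1.420602, 0.263961)
(u(0.35), v(0.35)) ≈ (-1.4206, 0.2640)

-1.4206, 0.2640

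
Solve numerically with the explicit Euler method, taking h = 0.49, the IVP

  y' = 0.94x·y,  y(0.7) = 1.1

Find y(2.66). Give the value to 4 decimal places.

7.9872

Euler: y_{n+1} = y_n + h·f(x_n, y_n).
x=0.700000, y=1.100000: f=0.723800 → y ← 1.100000 + 0.49·0.723800 = 1.454662
x=1.190000, y=1.454662: f=1.627185 → y ← 1.454662 + 0.49·1.627185 = 2.251983
x=1.680000, y=2.251983: f=3.556331 → y ← 2.251983 + 0.49·3.556331 = 3.994585
x=2.170000, y=3.994585: f=8.148154 → y ← 3.994585 + 0.49·8.148154 = 7.987180
y(2.66) ≈ 7.9872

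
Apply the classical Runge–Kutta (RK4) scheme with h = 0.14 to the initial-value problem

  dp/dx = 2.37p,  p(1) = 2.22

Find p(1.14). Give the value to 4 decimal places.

RK4: k1 = f(x_n, p_n); k2 = f(x_n + h/2, p_n + (h/2)·k1); k3 = f(x_n + h/2, p_n + (h/2)·k2); k4 = f(x_n + h, p_n + h·k3); p_{n+1} = p_n + (h/6)·(k1 + 2k2 + 2k3 + k4).
x=1.000000, p=2.220000:
  k1 = f(1.000000, 2.220000) = 5.261400
  k2 = f(1.070000, 2.588298) = 6.134266
  k3 = f(1.070000, 2.649399) = 6.279075
  k4 = f(1.140000, 3.099070) = 7.344797
  p ← 2.220000 + (0.14/6)·(k1 + 2k2 + 2k3 + k4) = 3.093434
p(1.14) ≈ 3.0934

3.0934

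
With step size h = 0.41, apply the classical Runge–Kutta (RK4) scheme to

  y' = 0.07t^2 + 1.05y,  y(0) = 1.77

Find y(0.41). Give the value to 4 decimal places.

RK4: k1 = f(t_n, y_n); k2 = f(t_n + h/2, y_n + (h/2)·k1); k3 = f(t_n + h/2, y_n + (h/2)·k2); k4 = f(t_n + h, y_n + h·k3); y_{n+1} = y_n + (h/6)·(k1 + 2k2 + 2k3 + k4).
t=0.000000, y=1.770000:
  k1 = f(0.000000, 1.770000) = 1.858500
  k2 = f(0.205000, 2.150993) = 2.261484
  k3 = f(0.205000, 2.233604) = 2.348226
  k4 = f(0.410000, 2.732773) = 2.881178
  y ← 1.770000 + (0.41/6)·(k1 + 2k2 + 2k3 + k4) = 2.723872
y(0.41) ≈ 2.7239

2.7239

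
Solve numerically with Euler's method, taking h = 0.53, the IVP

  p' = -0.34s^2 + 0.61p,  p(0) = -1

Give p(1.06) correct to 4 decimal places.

Euler: p_{n+1} = p_n + h·f(s_n, p_n).
s=0.000000, p=-1.000000: f=-0.610000 → p ← -1.000000 + 0.53·(-0.610000) = -1.323300
s=0.530000, p=-1.323300: f=-0.902719 → p ← -1.323300 + 0.53·(-0.902719) = -1.801741
p(1.06) ≈ -1.8017

-1.8017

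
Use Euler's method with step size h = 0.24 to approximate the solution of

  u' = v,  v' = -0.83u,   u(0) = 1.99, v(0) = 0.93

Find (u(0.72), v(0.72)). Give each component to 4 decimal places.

Euler on (u,v): u_{n+1} = u_n + h·u', v_{n+1} = v_n + h·v'.
0.000000: (1.990000, 0.930000); f=(0.930000, -1.651700) → (2.213200, 0.533592)
0.240000: (2.213200, 0.533592); f=(0.533592, -1.836956) → (2.341262, 0.092723)
0.480000: (2.341262, 0.092723); f=(0.092723, -1.943248) → (2.363515, -0.373657)
(u(0.72), v(0.72)) ≈ (2.3635, -0.3737)

2.3635, -0.3737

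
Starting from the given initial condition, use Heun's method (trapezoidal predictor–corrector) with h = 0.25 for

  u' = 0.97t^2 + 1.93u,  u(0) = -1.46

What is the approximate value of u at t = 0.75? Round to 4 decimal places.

-5.7689

Heun: k1 = f(t_n, u_n); k2 = f(t_n + h, u_n + h·k1); u_{n+1} = u_n + (h/2)·(k1 + k2).
t=0.000000, u=-1.460000:
  k1 = f(0.000000, -1.460000) = -2.817800
  k2 = f(0.250000, -2.164450) = -4.116764
  u ← -1.460000 + (0.25/2)·(-2.817800 + (-4.116764)) = -2.326820
t=0.250000, u=-2.326820:
  k1 = f(0.250000, -2.326820) = -4.430138
  k2 = f(0.500000, -3.434355) = -6.385805
  u ← -2.326820 + (0.25/2)·(-4.430138 + (-6.385805)) = -3.678813
t=0.500000, u=-3.678813:
  k1 = f(0.500000, -3.678813) = -6.857610
  k2 = f(0.750000, -5.393216) = -9.863282
  u ← -3.678813 + (0.25/2)·(-6.857610 + (-9.863282)) = -5.768925
u(0.75) ≈ -5.7689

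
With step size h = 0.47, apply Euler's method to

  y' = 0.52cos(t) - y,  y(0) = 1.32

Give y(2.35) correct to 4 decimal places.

0.0938

Euler: y_{n+1} = y_n + h·f(t_n, y_n).
t=0.000000, y=1.320000: f=-0.800000 → y ← 1.320000 + 0.47·(-0.800000) = 0.944000
t=0.470000, y=0.944000: f=-0.480384 → y ← 0.944000 + 0.47·(-0.480384) = 0.718219
t=0.940000, y=0.718219: f=-0.411530 → y ← 0.718219 + 0.47·(-0.411530) = 0.524800
t=1.410000, y=0.524800: f=-0.441546 → y ← 0.524800 + 0.47·(-0.441546) = 0.317274
t=1.880000, y=0.317274: f=-0.475510 → y ← 0.317274 + 0.47·(-0.475510) = 0.093784
y(2.35) ≈ 0.0938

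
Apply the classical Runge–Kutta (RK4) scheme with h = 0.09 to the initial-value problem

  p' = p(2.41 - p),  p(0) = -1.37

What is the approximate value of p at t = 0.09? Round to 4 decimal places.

RK4: k1 = f(t_n, p_n); k2 = f(t_n + h/2, p_n + (h/2)·k1); k3 = f(t_n + h/2, p_n + (h/2)·k2); k4 = f(t_n + h, p_n + h·k3); p_{n+1} = p_n + (h/6)·(k1 + 2k2 + 2k3 + k4).
t=0.000000, p=-1.370000:
  k1 = f(0.000000, -1.370000) = -5.178600
  k2 = f(0.045000, -1.603037) = -6.433047
  k3 = f(0.045000, -1.659487) = -6.753261
  k4 = f(0.090000, -1.977794) = -8.678150
  p ← -1.370000 + (0.09/6)·(k1 + 2k2 + 2k3 + k4) = -1.973440
p(0.09) ≈ -1.9734

-1.9734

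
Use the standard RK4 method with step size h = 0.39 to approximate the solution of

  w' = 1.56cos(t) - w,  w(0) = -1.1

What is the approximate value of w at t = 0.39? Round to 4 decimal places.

-0.2551

RK4: k1 = f(t_n, w_n); k2 = f(t_n + h/2, w_n + (h/2)·k1); k3 = f(t_n + h/2, w_n + (h/2)·k2); k4 = f(t_n + h, w_n + h·k3); w_{n+1} = w_n + (h/6)·(k1 + 2k2 + 2k3 + k4).
t=0.000000, w=-1.100000:
  k1 = f(0.000000, -1.100000) = 2.660000
  k2 = f(0.195000, -0.581300) = 2.111734
  k3 = f(0.195000, -0.688212) = 2.218646
  k4 = f(0.390000, -0.234728) = 1.677586
  w ← -1.100000 + (0.39/6)·(k1 + 2k2 + 2k3 + k4) = -0.255107
w(0.39) ≈ -0.2551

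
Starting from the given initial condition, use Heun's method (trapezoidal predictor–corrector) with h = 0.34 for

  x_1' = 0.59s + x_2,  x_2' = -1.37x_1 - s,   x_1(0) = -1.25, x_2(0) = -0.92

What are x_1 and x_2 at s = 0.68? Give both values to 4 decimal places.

-1.3436, 0.1795

Heun on (x_1,x_2): k1 = f(s_n, state_n); k2 = f(s_n + h, state_n + h·k1); state_{n+1} = state_n + (h/2)·(k1 + k2).
0.000000: (-1.250000, -0.920000)
  k1 = (-0.920000, 1.712500)
  predictor → (-1.562800, -0.337750)
  k2 = (-0.137150, 1.801036)
  → (-1.429715, -0.322699)
0.340000: (-1.429715, -0.322699)
  k1 = (-0.122099, 1.618710)
  predictor → (-1.471229, 0.227663)
  k2 = (0.628863, 1.335584)
  → (-1.343566, 0.179531)
(x_1(0.68), x_2(0.68)) ≈ (-1.3436, 0.1795)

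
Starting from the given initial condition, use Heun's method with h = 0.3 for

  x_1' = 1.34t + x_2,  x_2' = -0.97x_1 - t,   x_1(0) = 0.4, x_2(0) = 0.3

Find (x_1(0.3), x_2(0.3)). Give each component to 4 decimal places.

Heun on (x_1,x_2): k1 = f(t_n, state_n); k2 = f(t_n + h, state_n + h·k1); state_{n+1} = state_n + (h/2)·(k1 + k2).
0.000000: (0.400000, 0.300000)
  k1 = (0.300000, -0.388000)
  predictor → (0.490000, 0.183600)
  k2 = (0.585600, -0.775300)
  → (0.532840, 0.125505)
(x_1(0.3), x_2(0.3)) ≈ (0.5328, 0.1255)

0.5328, 0.1255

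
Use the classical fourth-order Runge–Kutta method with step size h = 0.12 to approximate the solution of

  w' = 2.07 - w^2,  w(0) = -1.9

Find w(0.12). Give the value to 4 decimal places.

-2.1363

RK4: k1 = f(x_n, w_n); k2 = f(x_n + h/2, w_n + (h/2)·k1); k3 = f(x_n + h/2, w_n + (h/2)·k2); k4 = f(x_n + h, w_n + h·k3); w_{n+1} = w_n + (h/6)·(k1 + 2k2 + 2k3 + k4).
x=0.000000, w=-1.900000:
  k1 = f(0.000000, -1.900000) = -1.540000
  k2 = f(0.060000, -1.992400) = -1.899658
  k3 = f(0.060000, -2.013979) = -1.986113
  k4 = f(0.120000, -2.138334) = -2.502471
  w ← -1.900000 + (0.12/6)·(k1 + 2k2 + 2k3 + k4) = -2.136280
w(0.12) ≈ -2.1363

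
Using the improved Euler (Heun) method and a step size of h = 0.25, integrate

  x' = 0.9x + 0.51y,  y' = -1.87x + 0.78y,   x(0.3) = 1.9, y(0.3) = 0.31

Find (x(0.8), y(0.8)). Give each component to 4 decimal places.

2.7795, -2.1769

Heun on (x,y): k1 = f(s_n, state_n); k2 = f(s_n + h, state_n + h·k1); state_{n+1} = state_n + (h/2)·(k1 + k2).
0.300000: (1.900000, 0.310000)
  k1 = (1.868100, -3.311200)
  predictor → (2.367025, -0.517800)
  k2 = (1.866245, -4.830221)
  → (2.366793, -0.707678)
0.550000: (2.366793, -0.707678)
  k1 = (1.769198, -4.977892)
  predictor → (2.809093, -1.952150)
  k2 = (1.532587, -6.775681)
  → (2.779516, -2.176874)
(x(0.8), y(0.8)) ≈ (2.7795, -2.1769)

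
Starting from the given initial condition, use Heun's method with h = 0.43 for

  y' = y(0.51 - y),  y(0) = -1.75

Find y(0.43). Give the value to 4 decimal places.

-5.5387

Heun: k1 = f(x_n, y_n); k2 = f(x_n + h, y_n + h·k1); y_{n+1} = y_n + (h/2)·(k1 + k2).
x=0.000000, y=-1.750000:
  k1 = f(0.000000, -1.750000) = -3.955000
  k2 = f(0.430000, -3.450650) = -13.666817
  y ← -1.750000 + (0.43/2)·(-3.955000 + (-13.666817)) = -5.538691
y(0.43) ≈ -5.5387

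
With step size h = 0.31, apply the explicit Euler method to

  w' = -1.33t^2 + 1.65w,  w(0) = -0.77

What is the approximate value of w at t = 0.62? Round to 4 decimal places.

-1.7988

Euler: w_{n+1} = w_n + h·f(t_n, w_n).
t=0.000000, w=-0.770000: f=-1.270500 → w ← -0.770000 + 0.31·(-1.270500) = -1.163855
t=0.310000, w=-1.163855: f=-2.048174 → w ← -1.163855 + 0.31·(-2.048174) = -1.798789
w(0.62) ≈ -1.7988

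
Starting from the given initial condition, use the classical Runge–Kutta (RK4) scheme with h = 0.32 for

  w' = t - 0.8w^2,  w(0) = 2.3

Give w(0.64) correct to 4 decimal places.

RK4: k1 = f(t_n, w_n); k2 = f(t_n + h/2, w_n + (h/2)·k1); k3 = f(t_n + h/2, w_n + (h/2)·k2); k4 = f(t_n + h, w_n + h·k3); w_{n+1} = w_n + (h/6)·(k1 + 2k2 + 2k3 + k4).
t=0.000000, w=2.300000:
  k1 = f(0.000000, 2.300000) = -4.232000
  k2 = f(0.160000, 1.622880) = -1.946992
  k3 = f(0.160000, 1.988481) = -3.003246
  k4 = f(0.320000, 1.338961) = -1.114254
  w ← 2.300000 + (0.32/6)·(k1 + 2k2 + 2k3 + k4) = 1.486841
t=0.320000, w=1.486841:
  k1 = f(0.320000, 1.486841) = -1.448557
  k2 = f(0.480000, 1.255072) = -0.780164
  k3 = f(0.480000, 1.362015) = -1.004067
  k4 = f(0.640000, 1.165540) = -0.446786
  w ← 1.486841 + (0.32/6)·(k1 + 2k2 + 2k3 + k4) = 1.195438
w(0.64) ≈ 1.1954

1.1954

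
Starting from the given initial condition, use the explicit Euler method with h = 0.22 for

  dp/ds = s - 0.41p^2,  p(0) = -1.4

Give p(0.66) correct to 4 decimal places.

Euler: p_{n+1} = p_n + h·f(s_n, p_n).
s=0.000000, p=-1.400000: f=-0.803600 → p ← -1.400000 + 0.22·(-0.803600) = -1.576792
s=0.220000, p=-1.576792: f=-0.799372 → p ← -1.576792 + 0.22·(-0.799372) = -1.752654
s=0.440000, p=-1.752654: f=-0.819436 → p ← -1.752654 + 0.22·(-0.819436) = -1.932930
p(0.66) ≈ -1.9329

-1.9329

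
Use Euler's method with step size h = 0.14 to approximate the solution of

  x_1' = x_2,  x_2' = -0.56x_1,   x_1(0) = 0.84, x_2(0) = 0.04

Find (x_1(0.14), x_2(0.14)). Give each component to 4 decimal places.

0.8456, -0.0259

Euler on (x_1,x_2): x_1_{n+1} = x_1_n + h·x_1', x_2_{n+1} = x_2_n + h·x_2'.
0.000000: (0.840000, 0.040000); f=(0.040000, -0.470400) → (0.845600, -0.025856)
(x_1(0.14), x_2(0.14)) ≈ (0.8456, -0.0259)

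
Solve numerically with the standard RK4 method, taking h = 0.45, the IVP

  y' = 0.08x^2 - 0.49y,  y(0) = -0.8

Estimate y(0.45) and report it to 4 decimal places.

RK4: k1 = f(x_n, y_n); k2 = f(x_n + h/2, y_n + (h/2)·k1); k3 = f(x_n + h/2, y_n + (h/2)·k2); k4 = f(x_n + h, y_n + h·k3); y_{n+1} = y_n + (h/6)·(k1 + 2k2 + 2k3 + k4).
x=0.000000, y=-0.800000:
  k1 = f(0.000000, -0.800000) = 0.392000
  k2 = f(0.225000, -0.711800) = 0.352832
  k3 = f(0.225000, -0.720613) = 0.357150
  k4 = f(0.450000, -0.639282) = 0.329448
  y ← -0.800000 + (0.45/6)·(k1 + 2k2 + 2k3 + k4) = -0.639394
y(0.45) ≈ -0.6394

-0.6394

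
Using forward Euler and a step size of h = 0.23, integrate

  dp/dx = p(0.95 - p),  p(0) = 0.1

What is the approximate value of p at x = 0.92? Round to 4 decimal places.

0.1992

Euler: p_{n+1} = p_n + h·f(x_n, p_n).
x=0.000000, p=0.100000: f=0.085000 → p ← 0.100000 + 0.23·0.085000 = 0.119550
x=0.230000, p=0.119550: f=0.099280 → p ← 0.119550 + 0.23·0.099280 = 0.142384
x=0.460000, p=0.142384: f=0.114992 → p ← 0.142384 + 0.23·0.114992 = 0.168833
x=0.690000, p=0.168833: f=0.131887 → p ← 0.168833 + 0.23·0.131887 = 0.199167
p(0.92) ≈ 0.1992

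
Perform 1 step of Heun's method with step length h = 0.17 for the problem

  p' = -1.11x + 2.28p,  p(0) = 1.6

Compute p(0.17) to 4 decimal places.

2.3243

Heun: k1 = f(x_n, p_n); k2 = f(x_n + h, p_n + h·k1); p_{n+1} = p_n + (h/2)·(k1 + k2).
x=0.000000, p=1.600000:
  k1 = f(0.000000, 1.600000) = 3.648000
  k2 = f(0.170000, 2.220160) = 4.873265
  p ← 1.600000 + (0.17/2)·(3.648000 + 4.873265) = 2.324308
p(0.17) ≈ 2.3243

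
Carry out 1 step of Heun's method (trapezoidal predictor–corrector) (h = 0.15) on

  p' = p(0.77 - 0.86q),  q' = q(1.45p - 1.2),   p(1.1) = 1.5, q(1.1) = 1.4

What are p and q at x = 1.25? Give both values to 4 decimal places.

1.3870, 1.6027

Heun on (p,q): k1 = f(x_n, state_n); k2 = f(x_n + h, state_n + h·k1); state_{n+1} = state_n + (h/2)·(k1 + k2).
1.100000: (1.500000, 1.400000)
  k1 = (-0.651000, 1.365000)
  predictor → (1.402350, 1.604750)
  k2 = (-0.855553, 1.337411)
  → (1.387009, 1.602681)
(p(1.25), q(1.25)) ≈ (1.3870, 1.6027)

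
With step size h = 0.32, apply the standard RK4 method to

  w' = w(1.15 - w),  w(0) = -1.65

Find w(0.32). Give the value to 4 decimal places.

RK4: k1 = f(t_n, w_n); k2 = f(t_n + h/2, w_n + (h/2)·k1); k3 = f(t_n + h/2, w_n + (h/2)·k2); k4 = f(t_n + h, w_n + h·k3); w_{n+1} = w_n + (h/6)·(k1 + 2k2 + 2k3 + k4).
t=0.000000, w=-1.650000:
  k1 = f(0.000000, -1.650000) = -4.620000
  k2 = f(0.160000, -2.389200) = -8.455857
  k3 = f(0.160000, -3.002937) = -12.471009
  k4 = f(0.320000, -5.640723) = -38.304584
  w ← -1.650000 + (0.32/6)·(k1 + 2k2 + 2k3 + k4) = -6.171510
w(0.32) ≈ -6.1715

-6.1715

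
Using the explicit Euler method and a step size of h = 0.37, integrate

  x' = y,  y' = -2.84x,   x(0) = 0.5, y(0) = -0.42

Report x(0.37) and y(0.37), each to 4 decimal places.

0.3446, -0.9454

Euler on (x,y): x_{n+1} = x_n + h·x', y_{n+1} = y_n + h·y'.
0.000000: (0.500000, -0.420000); f=(-0.420000, -1.420000) → (0.344600, -0.945400)
(x(0.37), y(0.37)) ≈ (0.3446, -0.9454)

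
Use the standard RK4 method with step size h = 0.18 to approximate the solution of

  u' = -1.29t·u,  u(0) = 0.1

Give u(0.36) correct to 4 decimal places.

RK4: k1 = f(t_n, u_n); k2 = f(t_n + h/2, u_n + (h/2)·k1); k3 = f(t_n + h/2, u_n + (h/2)·k2); k4 = f(t_n + h, u_n + h·k3); u_{n+1} = u_n + (h/6)·(k1 + 2k2 + 2k3 + k4).
t=0.000000, u=0.100000:
  k1 = f(0.000000, 0.100000) = 0.000000
  k2 = f(0.090000, 0.100000) = -0.011610
  k3 = f(0.090000, 0.098955) = -0.011489
  k4 = f(0.180000, 0.097932) = -0.022740
  u ← 0.100000 + (0.18/6)·(k1 + 2k2 + 2k3 + k4) = 0.097932
t=0.180000, u=0.097932:
  k1 = f(0.180000, 0.097932) = -0.022740
  k2 = f(0.270000, 0.095885) = -0.033397
  k3 = f(0.270000, 0.094926) = -0.033063
  k4 = f(0.360000, 0.091981) = -0.042716
  u ← 0.097932 + (0.18/6)·(k1 + 2k2 + 2k3 + k4) = 0.091981
u(0.36) ≈ 0.0920

0.0920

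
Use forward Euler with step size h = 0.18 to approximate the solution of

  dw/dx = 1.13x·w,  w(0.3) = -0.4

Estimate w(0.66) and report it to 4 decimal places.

-0.4658

Euler: w_{n+1} = w_n + h·f(x_n, w_n).
x=0.300000, w=-0.400000: f=-0.135600 → w ← -0.400000 + 0.18·(-0.135600) = -0.424408
x=0.480000, w=-0.424408: f=-0.230199 → w ← -0.424408 + 0.18·(-0.230199) = -0.465844
w(0.66) ≈ -0.4658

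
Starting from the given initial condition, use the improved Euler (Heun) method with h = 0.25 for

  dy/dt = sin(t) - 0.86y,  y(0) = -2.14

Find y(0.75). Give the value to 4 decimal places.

-0.9089

Heun: k1 = f(t_n, y_n); k2 = f(t_n + h, y_n + h·k1); y_{n+1} = y_n + (h/2)·(k1 + k2).
t=0.000000, y=-2.140000:
  k1 = f(0.000000, -2.140000) = 1.840400
  k2 = f(0.250000, -1.679900) = 1.692118
  y ← -2.140000 + (0.25/2)·(1.840400 + 1.692118) = -1.698435
t=0.250000, y=-1.698435:
  k1 = f(0.250000, -1.698435) = 1.708058
  k2 = f(0.500000, -1.271421) = 1.572847
  y ← -1.698435 + (0.25/2)·(1.708058 + 1.572847) = -1.288322
t=0.500000, y=-1.288322:
  k1 = f(0.500000, -1.288322) = 1.587383
  k2 = f(0.750000, -0.891476) = 1.448308
  y ← -1.288322 + (0.25/2)·(1.587383 + 1.448308) = -0.908861
y(0.75) ≈ -0.9089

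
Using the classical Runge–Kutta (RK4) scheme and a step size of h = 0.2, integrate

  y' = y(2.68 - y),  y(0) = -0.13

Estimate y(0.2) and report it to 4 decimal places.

RK4: k1 = f(t_n, y_n); k2 = f(t_n + h/2, y_n + (h/2)·k1); k3 = f(t_n + h/2, y_n + (h/2)·k2); k4 = f(t_n + h, y_n + h·k3); y_{n+1} = y_n + (h/6)·(k1 + 2k2 + 2k3 + k4).
t=0.000000, y=-0.130000:
  k1 = f(0.000000, -0.130000) = -0.365300
  k2 = f(0.100000, -0.166530) = -0.474033
  k3 = f(0.100000, -0.177403) = -0.506913
  k4 = f(0.200000, -0.231383) = -0.673643
  y ← -0.130000 + (0.2/6)·(k1 + 2k2 + 2k3 + k4) = -0.230028
y(0.2) ≈ -0.2300

-0.2300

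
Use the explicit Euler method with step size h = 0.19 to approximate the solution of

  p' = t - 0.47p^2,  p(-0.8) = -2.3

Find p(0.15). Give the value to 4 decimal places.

Euler: p_{n+1} = p_n + h·f(t_n, p_n).
t=-0.800000, p=-2.300000: f=-3.286300 → p ← -2.300000 + 0.19·(-3.286300) = -2.924397
t=-0.610000, p=-2.924397: f=-4.629486 → p ← -2.924397 + 0.19·(-4.629486) = -3.803999
t=-0.420000, p=-3.803999: f=-7.221093 → p ← -3.803999 + 0.19·(-7.221093) = -5.176007
t=-0.230000, p=-5.176007: f=-12.821793 → p ← -5.176007 + 0.19·(-12.821793) = -7.612148
t=-0.040000, p=-7.612148: f=-27.274052 → p ← -7.612148 + 0.19·(-27.274052) = -12.794218
p(0.15) ≈ -12.7942

-12.7942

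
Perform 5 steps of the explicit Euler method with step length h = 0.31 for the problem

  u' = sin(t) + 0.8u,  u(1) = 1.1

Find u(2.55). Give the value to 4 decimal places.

Euler: u_{n+1} = u_n + h·f(t_n, u_n).
t=1.000000, u=1.100000: f=1.721471 → u ← 1.100000 + 0.31·1.721471 = 1.633656
t=1.310000, u=1.633656: f=2.273110 → u ← 1.633656 + 0.31·2.273110 = 2.338320
t=1.620000, u=2.338320: f=2.869446 → u ← 2.338320 + 0.31·2.869446 = 3.227848
t=1.930000, u=3.227848: f=3.518456 → u ← 3.227848 + 0.31·3.518456 = 4.318569
t=2.240000, u=4.318569: f=4.239171 → u ← 4.318569 + 0.31·4.239171 = 5.632713
u(2.55) ≈ 5.6327

5.6327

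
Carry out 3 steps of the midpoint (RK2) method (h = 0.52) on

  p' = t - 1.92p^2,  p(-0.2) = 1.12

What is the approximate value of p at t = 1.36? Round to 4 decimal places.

0.9791

Midpoint: k1 = f(t_n, p_n); k2 = f(t_n + h/2, p_n + (h/2)·k1); p_{n+1} = p_n + h·k2.
t=-0.200000, p=1.120000:
  k1 = f(-0.200000, 1.120000) = -2.608448
  k2 = f(0.060000, 0.441804) = -0.314765
  p ← 1.120000 + 0.52·(-0.314765) = 0.956322
t=0.320000, p=0.956322:
  k1 = f(0.320000, 0.956322) = -1.435939
  k2 = f(0.580000, 0.582978) = -0.072537
  p ← 0.956322 + 0.52·(-0.072537) = 0.918603
t=0.840000, p=0.918603:
  k1 = f(0.840000, 0.918603) = -0.780155
  k2 = f(1.100000, 0.715762) = 0.116354
  p ← 0.918603 + 0.52·0.116354 = 0.979107
p(1.36) ≈ 0.9791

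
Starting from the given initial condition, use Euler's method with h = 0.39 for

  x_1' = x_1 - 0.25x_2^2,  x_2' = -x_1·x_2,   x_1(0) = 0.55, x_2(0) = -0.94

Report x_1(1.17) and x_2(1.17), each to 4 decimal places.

Euler on (x_1,x_2): x_1_{n+1} = x_1_n + h·x_1', x_2_{n+1} = x_2_n + h·x_2'.
0.000000: (0.550000, -0.940000); f=(0.329100, 0.517000) → (0.678349, -0.738370)
0.390000: (0.678349, -0.738370); f=(0.542051, 0.500873) → (0.889749, -0.543030)
0.780000: (0.889749, -0.543030); f=(0.816029, 0.483160) → (1.208000, -0.354597)
(x_1(1.17), x_2(1.17)) ≈ (1.2080, -0.3546)

1.2080, -0.3546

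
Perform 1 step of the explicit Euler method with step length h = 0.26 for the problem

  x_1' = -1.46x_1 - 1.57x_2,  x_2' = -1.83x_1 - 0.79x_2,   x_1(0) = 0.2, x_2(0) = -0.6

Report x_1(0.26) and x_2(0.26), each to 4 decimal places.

Euler on (x_1,x_2): x_1_{n+1} = x_1_n + h·x_1', x_2_{n+1} = x_2_n + h·x_2'.
0.000000: (0.200000, -0.600000); f=(0.650000, 0.108000) → (0.369000, -0.571920)
(x_1(0.26), x_2(0.26)) ≈ (0.3690, -0.5719)

0.3690, -0.5719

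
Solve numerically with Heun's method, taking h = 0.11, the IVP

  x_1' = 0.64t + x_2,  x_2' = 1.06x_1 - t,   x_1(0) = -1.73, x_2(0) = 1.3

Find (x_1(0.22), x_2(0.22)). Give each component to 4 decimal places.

Heun on (x_1,x_2): k1 = f(t_n, state_n); k2 = f(t_n + h, state_n + h·k1); state_{n+1} = state_n + (h/2)·(k1 + k2).
0.000000: (-1.730000, 1.300000)
  k1 = (1.300000, -1.833800)
  predictor → (-1.587000, 1.098282)
  k2 = (1.168682, -1.792220)
  → (-1.594222, 1.100569)
0.110000: (-1.594222, 1.100569)
  k1 = (1.170969, -1.799876)
  predictor → (-1.465416, 0.902583)
  k2 = (1.043383, -1.773341)
  → (-1.472433, 0.904042)
(x_1(0.22), x_2(0.22)) ≈ (-1.4724, 0.9040)

-1.4724, 0.9040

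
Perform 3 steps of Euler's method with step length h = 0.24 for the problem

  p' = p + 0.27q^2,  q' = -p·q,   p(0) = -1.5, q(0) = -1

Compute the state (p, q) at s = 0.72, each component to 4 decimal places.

Euler on (p,q): p_{n+1} = p_n + h·p', q_{n+1} = q_n + h·q'.
0.000000: (-1.500000, -1.000000); f=(-1.230000, -1.500000) → (-1.795200, -1.360000)
0.240000: (-1.795200, -1.360000); f=(-1.295808, -2.441472) → (-2.106194, -1.945953)
0.480000: (-2.106194, -1.945953); f=(-1.083776, -4.098555) → (-2.366300, -2.929606)
(p(0.72), q(0.72)) ≈ (-2.3663, -2.9296)

-2.3663, -2.9296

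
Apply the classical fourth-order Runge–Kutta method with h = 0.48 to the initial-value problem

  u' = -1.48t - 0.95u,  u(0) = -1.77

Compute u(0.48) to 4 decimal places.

-1.2697

RK4: k1 = f(t_n, u_n); k2 = f(t_n + h/2, u_n + (h/2)·k1); k3 = f(t_n + h/2, u_n + (h/2)·k2); k4 = f(t_n + h, u_n + h·k3); u_{n+1} = u_n + (h/6)·(k1 + 2k2 + 2k3 + k4).
t=0.000000, u=-1.770000:
  k1 = f(0.000000, -1.770000) = 1.681500
  k2 = f(0.240000, -1.366440) = 0.942918
  k3 = f(0.240000, -1.543700) = 1.111315
  k4 = f(0.480000, -1.236569) = 0.464340
  u ← -1.770000 + (0.48/6)·(k1 + 2k2 + 2k3 + k4) = -1.269656
u(0.48) ≈ -1.2697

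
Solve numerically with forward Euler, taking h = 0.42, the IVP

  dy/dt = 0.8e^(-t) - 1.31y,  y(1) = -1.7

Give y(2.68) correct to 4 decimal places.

0.0172

Euler: y_{n+1} = y_n + h·f(t_n, y_n).
t=1.000000, y=-1.700000: f=2.521304 → y ← -1.700000 + 0.42·2.521304 = -0.641053
t=1.420000, y=-0.641053: f=1.033150 → y ← -0.641053 + 0.42·1.033150 = -0.207130
t=1.840000, y=-0.207130: f=0.398394 → y ← -0.207130 + 0.42·0.398394 = -0.039804
t=2.260000, y=-0.039804: f=0.135624 → y ← -0.039804 + 0.42·0.135624 = 0.017158
y(2.68) ≈ 0.0172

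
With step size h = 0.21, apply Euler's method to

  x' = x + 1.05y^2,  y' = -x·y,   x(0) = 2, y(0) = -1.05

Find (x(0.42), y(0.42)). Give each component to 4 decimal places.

3.3041, -0.2684

Euler on (x,y): x_{n+1} = x_n + h·x', y_{n+1} = y_n + h·y'.
0.000000: (2.000000, -1.050000); f=(3.157625, 2.100000) → (2.663101, -0.609000)
0.210000: (2.663101, -0.609000); f=(3.052526, 1.621829) → (3.304132, -0.268416)
(x(0.42), y(0.42)) ≈ (3.3041, -0.2684)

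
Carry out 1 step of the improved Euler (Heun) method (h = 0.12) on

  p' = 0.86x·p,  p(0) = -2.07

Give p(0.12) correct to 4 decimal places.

Heun: k1 = f(x_n, p_n); k2 = f(x_n + h, p_n + h·k1); p_{n+1} = p_n + (h/2)·(k1 + k2).
x=0.000000, p=-2.070000:
  k1 = f(0.000000, -2.070000) = 0.000000
  k2 = f(0.120000, -2.070000) = -0.213624
  p ← -2.070000 + (0.12/2)·(0.000000 + (-0.213624)) = -2.082817
p(0.12) ≈ -2.0828

-2.0828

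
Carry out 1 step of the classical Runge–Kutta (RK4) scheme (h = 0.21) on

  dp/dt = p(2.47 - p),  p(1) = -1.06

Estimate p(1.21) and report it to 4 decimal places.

RK4: k1 = f(t_n, p_n); k2 = f(t_n + h/2, p_n + (h/2)·k1); k3 = f(t_n + h/2, p_n + (h/2)·k2); k4 = f(t_n + h, p_n + h·k3); p_{n+1} = p_n + (h/6)·(k1 + 2k2 + 2k3 + k4).
t=1.000000, p=-1.060000:
  k1 = f(1.000000, -1.060000) = -3.741800
  k2 = f(1.105000, -1.452889) = -5.699522
  k3 = f(1.105000, -1.658450) = -6.846827
  k4 = f(1.210000, -2.497834) = -12.408822
  p ← -1.060000 + (0.21/6)·(k1 + 2k2 + 2k3 + k4) = -2.503516
p(1.21) ≈ -2.5035

-2.5035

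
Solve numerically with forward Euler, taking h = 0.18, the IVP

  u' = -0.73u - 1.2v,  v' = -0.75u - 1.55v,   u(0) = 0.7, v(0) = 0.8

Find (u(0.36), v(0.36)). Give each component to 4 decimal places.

0.2739, 0.2890

Euler on (u,v): u_{n+1} = u_n + h·u', v_{n+1} = v_n + h·v'.
0.000000: (0.700000, 0.800000); f=(-1.471000, -1.765000) → (0.435220, 0.482300)
0.180000: (0.435220, 0.482300); f=(-0.896471, -1.073980) → (0.273855, 0.288984)
(u(0.36), v(0.36)) ≈ (0.2739, 0.2890)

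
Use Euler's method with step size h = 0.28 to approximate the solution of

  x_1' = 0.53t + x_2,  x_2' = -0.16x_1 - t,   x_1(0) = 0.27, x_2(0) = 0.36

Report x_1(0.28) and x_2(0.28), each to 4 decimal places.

Euler on (x_1,x_2): x_1_{n+1} = x_1_n + h·x_1', x_2_{n+1} = x_2_n + h·x_2'.
0.000000: (0.270000, 0.360000); f=(0.360000, -0.043200) → (0.370800, 0.347904)
(x_1(0.28), x_2(0.28)) ≈ (0.3708, 0.3479)

0.3708, 0.3479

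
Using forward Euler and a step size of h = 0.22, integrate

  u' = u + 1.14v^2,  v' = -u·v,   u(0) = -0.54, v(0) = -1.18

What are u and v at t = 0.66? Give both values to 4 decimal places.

0.5712, -1.3917

Euler on (u,v): u_{n+1} = u_n + h·u', v_{n+1} = v_n + h·v'.
0.000000: (-0.540000, -1.180000); f=(1.047336, -0.637200) → (-0.309586, -1.320184)
0.220000: (-0.309586, -1.320184); f=(1.677304, -0.408711) → (0.059421, -1.410100)
0.440000: (0.059421, -1.410100); f=(2.326177, 0.083789) → (0.571180, -1.391667)
(u(0.66), v(0.66)) ≈ (0.5712, -1.3917)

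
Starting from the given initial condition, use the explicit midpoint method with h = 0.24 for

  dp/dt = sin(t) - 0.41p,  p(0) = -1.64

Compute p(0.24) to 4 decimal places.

Midpoint: k1 = f(t_n, p_n); k2 = f(t_n + h/2, p_n + (h/2)·k1); p_{n+1} = p_n + h·k2.
t=0.000000, p=-1.640000:
  k1 = f(0.000000, -1.640000) = 0.672400
  k2 = f(0.120000, -1.559312) = 0.759030
  p ← -1.640000 + 0.24·0.759030 = -1.457833
p(0.24) ≈ -1.4578

-1.4578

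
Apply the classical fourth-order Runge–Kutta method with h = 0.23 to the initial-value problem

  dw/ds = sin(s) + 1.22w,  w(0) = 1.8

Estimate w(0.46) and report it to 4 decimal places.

RK4: k1 = f(s_n, w_n); k2 = f(s_n + h/2, w_n + (h/2)·k1); k3 = f(s_n + h/2, w_n + (h/2)·k2); k4 = f(s_n + h, w_n + h·k3); w_{n+1} = w_n + (h/6)·(k1 + 2k2 + 2k3 + k4).
s=0.000000, w=1.800000:
  k1 = f(0.000000, 1.800000) = 2.196000
  k2 = f(0.115000, 2.052540) = 2.618845
  k3 = f(0.115000, 2.101167) = 2.678171
  k4 = f(0.230000, 2.415979) = 3.175472
  w ← 1.800000 + (0.23/6)·(k1 + 2k2 + 2k3 + k4) = 2.412011
s=0.230000, w=2.412011:
  k1 = f(0.230000, 2.412011) = 3.170631
  k2 = f(0.345000, 2.776634) = 3.725690
  k3 = f(0.345000, 2.840465) = 3.803564
  k4 = f(0.460000, 3.286831) = 4.453882
  w ← 2.412011 + (0.23/6)·(k1 + 2k2 + 2k3 + k4) = 3.281527
w(0.46) ≈ 3.2815

3.2815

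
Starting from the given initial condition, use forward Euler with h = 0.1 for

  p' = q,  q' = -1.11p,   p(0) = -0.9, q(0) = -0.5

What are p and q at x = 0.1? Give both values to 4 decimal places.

-0.9500, -0.4001

Euler on (p,q): p_{n+1} = p_n + h·p', q_{n+1} = q_n + h·q'.
0.000000: (-0.900000, -0.500000); f=(-0.500000, 0.999000) → (-0.950000, -0.400100)
(p(0.1), q(0.1)) ≈ (-0.9500, -0.4001)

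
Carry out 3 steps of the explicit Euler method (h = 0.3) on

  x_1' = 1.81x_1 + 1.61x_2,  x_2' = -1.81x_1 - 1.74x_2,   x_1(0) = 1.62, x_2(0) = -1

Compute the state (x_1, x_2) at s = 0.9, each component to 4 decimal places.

Euler on (x_1,x_2): x_1_{n+1} = x_1_n + h·x_1', x_2_{n+1} = x_2_n + h·x_2'.
0.000000: (1.620000, -1.000000); f=(1.322200, -1.192200) → (2.016660, -1.357660)
0.300000: (2.016660, -1.357660); f=(1.464322, -1.287826) → (2.455957, -1.744008)
0.600000: (2.455957, -1.744008); f=(1.637429, -1.410708) → (2.947185, -2.167220)
(x_1(0.9), x_2(0.9)) ≈ (2.9472, -2.1672)

2.9472, -2.1672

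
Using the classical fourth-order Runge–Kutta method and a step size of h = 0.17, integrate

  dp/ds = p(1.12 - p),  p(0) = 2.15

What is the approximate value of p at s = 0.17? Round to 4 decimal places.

1.8544

RK4: k1 = f(s_n, p_n); k2 = f(s_n + h/2, p_n + (h/2)·k1); k3 = f(s_n + h/2, p_n + (h/2)·k2); k4 = f(s_n + h, p_n + h·k3); p_{n+1} = p_n + (h/6)·(k1 + 2k2 + 2k3 + k4).
s=0.000000, p=2.150000:
  k1 = f(0.000000, 2.150000) = -2.214500
  k2 = f(0.085000, 1.961767) = -1.651352
  k3 = f(0.085000, 2.009635) = -1.787842
  k4 = f(0.170000, 1.846067) = -1.340368
  p ← 2.150000 + (0.17/6)·(k1 + 2k2 + 2k3 + k4) = 1.854391
p(0.17) ≈ 1.8544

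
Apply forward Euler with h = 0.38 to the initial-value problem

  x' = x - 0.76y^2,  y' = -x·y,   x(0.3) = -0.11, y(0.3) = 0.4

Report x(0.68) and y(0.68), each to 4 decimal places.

Euler on (x,y): x_{n+1} = x_n + h·x', y_{n+1} = y_n + h·y'.
0.300000: (-0.110000, 0.400000); f=(-0.231600, 0.044000) → (-0.198008, 0.416720)
(x(0.68), y(0.68)) ≈ (-0.1980, 0.4167)

-0.1980, 0.4167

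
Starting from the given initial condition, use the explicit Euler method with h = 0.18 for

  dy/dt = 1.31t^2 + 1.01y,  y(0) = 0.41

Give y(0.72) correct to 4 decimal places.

Euler: y_{n+1} = y_n + h·f(t_n, y_n).
t=0.000000, y=0.410000: f=0.414100 → y ← 0.410000 + 0.18·0.414100 = 0.484538
t=0.180000, y=0.484538: f=0.531827 → y ← 0.484538 + 0.18·0.531827 = 0.580267
t=0.360000, y=0.580267: f=0.755846 → y ← 0.580267 + 0.18·0.755846 = 0.716319
t=0.540000, y=0.716319: f=1.105478 → y ← 0.716319 + 0.18·1.105478 = 0.915305
y(0.72) ≈ 0.9153

0.9153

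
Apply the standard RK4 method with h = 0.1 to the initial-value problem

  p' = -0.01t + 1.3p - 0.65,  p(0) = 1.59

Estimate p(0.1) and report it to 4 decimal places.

1.7413

RK4: k1 = f(t_n, p_n); k2 = f(t_n + h/2, p_n + (h/2)·k1); k3 = f(t_n + h/2, p_n + (h/2)·k2); k4 = f(t_n + h, p_n + h·k3); p_{n+1} = p_n + (h/6)·(k1 + 2k2 + 2k3 + k4).
t=0.000000, p=1.590000:
  k1 = f(0.000000, 1.590000) = 1.417000
  k2 = f(0.050000, 1.660850) = 1.508605
  k3 = f(0.050000, 1.665430) = 1.514559
  k4 = f(0.100000, 1.741456) = 1.612893
  p ← 1.590000 + (0.1/6)·(k1 + 2k2 + 2k3 + k4) = 1.741270
p(0.1) ≈ 1.7413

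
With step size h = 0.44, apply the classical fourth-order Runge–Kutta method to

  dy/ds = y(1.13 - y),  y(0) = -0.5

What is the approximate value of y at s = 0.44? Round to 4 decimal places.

-1.1456

RK4: k1 = f(s_n, y_n); k2 = f(s_n + h/2, y_n + (h/2)·k1); k3 = f(s_n + h/2, y_n + (h/2)·k2); k4 = f(s_n + h, y_n + h·k3); y_{n+1} = y_n + (h/6)·(k1 + 2k2 + 2k3 + k4).
s=0.000000, y=-0.500000:
  k1 = f(0.000000, -0.500000) = -0.815000
  k2 = f(0.220000, -0.679300) = -1.229057
  k3 = f(0.220000, -0.770393) = -1.464049
  k4 = f(0.440000, -1.144181) = -2.602076
  y ← -0.500000 + (0.44/6)·(k1 + 2k2 + 2k3 + k4) = -1.145574
y(0.44) ≈ -1.1456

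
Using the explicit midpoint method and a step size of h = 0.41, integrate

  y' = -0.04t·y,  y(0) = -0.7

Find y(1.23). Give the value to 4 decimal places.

Midpoint: k1 = f(t_n, y_n); k2 = f(t_n + h/2, y_n + (h/2)·k1); y_{n+1} = y_n + h·k2.
t=0.000000, y=-0.700000:
  k1 = f(0.000000, -0.700000) = 0.000000
  k2 = f(0.205000, -0.700000) = 0.005740
  y ← -0.700000 + 0.41·0.005740 = -0.697647
t=0.410000, y=-0.697647:
  k1 = f(0.410000, -0.697647) = 0.011441
  k2 = f(0.615000, -0.695301) = 0.017104
  y ← -0.697647 + 0.41·0.017104 = -0.690634
t=0.820000, y=-0.690634:
  k1 = f(0.820000, -0.690634) = 0.022653
  k2 = f(1.025000, -0.685990) = 0.028126
  y ← -0.690634 + 0.41·0.028126 = -0.679102
y(1.23) ≈ -0.6791

-0.6791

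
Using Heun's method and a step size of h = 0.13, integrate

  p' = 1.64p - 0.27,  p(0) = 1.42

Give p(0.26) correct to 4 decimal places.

Heun: k1 = f(x_n, p_n); k2 = f(x_n + h, p_n + h·k1); p_{n+1} = p_n + (h/2)·(k1 + k2).
x=0.000000, p=1.420000:
  k1 = f(0.000000, 1.420000) = 2.058800
  k2 = f(0.130000, 1.687644) = 2.497736
  p ← 1.420000 + (0.13/2)·(2.058800 + 2.497736) = 1.716175
x=0.130000, p=1.716175:
  k1 = f(0.130000, 1.716175) = 2.544527
  k2 = f(0.260000, 2.046963) = 3.087020
  p ← 1.716175 + (0.13/2)·(2.544527 + 3.087020) = 2.082225
p(0.26) ≈ 2.0822

2.0822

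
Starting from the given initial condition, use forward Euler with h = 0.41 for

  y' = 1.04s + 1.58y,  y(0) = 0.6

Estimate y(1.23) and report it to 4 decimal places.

Euler: y_{n+1} = y_n + h·f(s_n, y_n).
s=0.000000, y=0.600000: f=0.948000 → y ← 0.600000 + 0.41·0.948000 = 0.988680
s=0.410000, y=0.988680: f=1.988514 → y ← 0.988680 + 0.41·1.988514 = 1.803971
s=0.820000, y=1.803971: f=3.703074 → y ← 1.803971 + 0.41·3.703074 = 3.322231
y(1.23) ≈ 3.3222

3.3222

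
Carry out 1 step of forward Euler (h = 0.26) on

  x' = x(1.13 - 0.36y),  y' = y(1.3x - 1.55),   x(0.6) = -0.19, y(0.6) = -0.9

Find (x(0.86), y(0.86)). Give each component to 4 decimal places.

Euler on (x,y): x_{n+1} = x_n + h·x', y_{n+1} = y_n + h·y'.
0.600000: (-0.190000, -0.900000); f=(-0.276260, 1.617300) → (-0.261828, -0.479502)
(x(0.86), y(0.86)) ≈ (-0.2618, -0.4795)

-0.2618, -0.4795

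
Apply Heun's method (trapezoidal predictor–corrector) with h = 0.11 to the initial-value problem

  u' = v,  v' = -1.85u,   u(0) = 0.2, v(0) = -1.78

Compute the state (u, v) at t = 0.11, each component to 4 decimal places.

Heun on (u,v): k1 = f(t_n, state_n); k2 = f(t_n + h, state_n + h·k1); state_{n+1} = state_n + (h/2)·(k1 + k2).
0.000000: (0.200000, -1.780000)
  k1 = (-1.780000, -0.370000)
  predictor → (0.004200, -1.820700)
  k2 = (-1.820700, -0.007770)
  → (0.001962, -1.800777)
(u(0.11), v(0.11)) ≈ (0.0020, -1.8008)

0.0020, -1.8008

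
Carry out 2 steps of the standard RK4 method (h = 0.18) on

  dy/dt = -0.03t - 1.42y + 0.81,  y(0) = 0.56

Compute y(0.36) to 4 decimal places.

0.5625

RK4: k1 = f(t_n, y_n); k2 = f(t_n + h/2, y_n + (h/2)·k1); k3 = f(t_n + h/2, y_n + (h/2)·k2); k4 = f(t_n + h, y_n + h·k3); y_{n+1} = y_n + (h/6)·(k1 + 2k2 + 2k3 + k4).
t=0.000000, y=0.560000:
  k1 = f(0.000000, 0.560000) = 0.014800
  k2 = f(0.090000, 0.561332) = 0.010209
  k3 = f(0.090000, 0.560919) = 0.010795
  k4 = f(0.180000, 0.561943) = 0.006641
  y ← 0.560000 + (0.18/6)·(k1 + 2k2 + 2k3 + k4) = 0.561903
t=0.180000, y=0.561903:
  k1 = f(0.180000, 0.561903) = 0.006697
  k2 = f(0.270000, 0.562506) = 0.003141
  k3 = f(0.270000, 0.562186) = 0.003596
  k4 = f(0.360000, 0.562551) = 0.000378
  y ← 0.561903 + (0.18/6)·(k1 + 2k2 + 2k3 + k4) = 0.562520
y(0.36) ≈ 0.5625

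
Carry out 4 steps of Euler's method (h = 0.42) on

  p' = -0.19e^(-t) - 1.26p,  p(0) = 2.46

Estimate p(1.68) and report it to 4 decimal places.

Euler: p_{n+1} = p_n + h·f(t_n, p_n).
t=0.000000, p=2.460000: f=-3.289600 → p ← 2.460000 + 0.42·(-3.289600) = 1.078368
t=0.420000, p=1.078368: f=-1.483583 → p ← 1.078368 + 0.42·(-1.483583) = 0.455263
t=0.840000, p=0.455263: f=-0.655657 → p ← 0.455263 + 0.42·(-0.655657) = 0.179887
t=1.260000, p=0.179887: f=-0.280552 → p ← 0.179887 + 0.42·(-0.280552) = 0.062055
p(1.68) ≈ 0.0621

0.0621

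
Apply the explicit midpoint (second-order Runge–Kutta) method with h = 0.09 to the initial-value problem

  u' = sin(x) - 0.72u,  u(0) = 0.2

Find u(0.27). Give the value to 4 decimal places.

0.1989

Midpoint: k1 = f(x_n, u_n); k2 = f(x_n + h/2, u_n + (h/2)·k1); u_{n+1} = u_n + h·k2.
x=0.000000, u=0.200000:
  k1 = f(0.000000, 0.200000) = -0.144000
  k2 = f(0.045000, 0.193520) = -0.094350
  u ← 0.200000 + 0.09·(-0.094350) = 0.191509
x=0.090000, u=0.191509:
  k1 = f(0.090000, 0.191509) = -0.048008
  k2 = f(0.135000, 0.189348) = -0.001740
  u ← 0.191509 + 0.09·(-0.001740) = 0.191352
x=0.180000, u=0.191352:
  k1 = f(0.180000, 0.191352) = 0.041256
  k2 = f(0.225000, 0.193208) = 0.083996
  u ← 0.191352 + 0.09·0.083996 = 0.198912
u(0.27) ≈ 0.1989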